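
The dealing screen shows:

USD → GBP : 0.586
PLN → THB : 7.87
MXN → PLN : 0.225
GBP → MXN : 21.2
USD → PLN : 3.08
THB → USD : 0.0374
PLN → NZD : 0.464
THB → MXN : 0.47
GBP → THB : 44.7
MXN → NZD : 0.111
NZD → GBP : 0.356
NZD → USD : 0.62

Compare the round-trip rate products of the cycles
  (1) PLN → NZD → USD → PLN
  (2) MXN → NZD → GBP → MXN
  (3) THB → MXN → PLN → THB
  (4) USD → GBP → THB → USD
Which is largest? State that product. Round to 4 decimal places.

0.9797

(1) 0.464 × 0.62 × 3.08 = 0.88605
(2) 0.111 × 0.356 × 21.2 = 0.83774
(3) 0.47 × 0.225 × 7.87 = 0.83225
(4) 0.586 × 44.7 × 0.0374 = 0.97966
Highest is cycle (4) at 0.9797 (≤1, no arbitrage).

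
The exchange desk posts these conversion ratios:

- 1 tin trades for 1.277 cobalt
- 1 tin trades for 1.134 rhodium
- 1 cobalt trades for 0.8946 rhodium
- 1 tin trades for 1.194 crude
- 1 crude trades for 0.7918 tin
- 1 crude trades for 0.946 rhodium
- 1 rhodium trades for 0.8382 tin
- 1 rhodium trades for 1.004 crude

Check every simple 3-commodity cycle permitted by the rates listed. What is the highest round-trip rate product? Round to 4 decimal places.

cobalt→rhodium→tin→cobalt: 0.8946 × 0.8382 × 1.277 = 0.95756
tin→crude→rhodium→tin: 1.194 × 0.946 × 0.8382 = 0.94677
tin→rhodium→crude→tin: 1.134 × 1.004 × 0.7918 = 0.90149
Maximum is cobalt→rhodium→tin→cobalt at 0.9576; no arbitrage — every cycle loses value.

0.9576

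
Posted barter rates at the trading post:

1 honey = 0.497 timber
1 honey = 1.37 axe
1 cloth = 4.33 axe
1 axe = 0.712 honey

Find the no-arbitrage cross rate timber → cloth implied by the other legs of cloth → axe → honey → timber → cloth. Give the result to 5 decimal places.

0.65264

Known legs of the cycle: 4.33 × 0.712 × 0.497 = 1.53223112
For no arbitrage the full-cycle product must be 1, so the missing rate is 1 / 1.53223112 ≈ 0.6526431.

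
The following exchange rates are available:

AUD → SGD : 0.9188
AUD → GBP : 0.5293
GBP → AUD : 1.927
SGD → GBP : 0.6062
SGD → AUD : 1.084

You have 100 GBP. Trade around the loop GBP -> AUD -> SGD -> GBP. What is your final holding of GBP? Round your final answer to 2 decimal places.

107.33

100 GBP × 1.927 = 192.7 AUD
192.7 AUD × 0.9188 = 177.05276 SGD
177.05276 SGD × 0.6062 = 107.329383112 GBP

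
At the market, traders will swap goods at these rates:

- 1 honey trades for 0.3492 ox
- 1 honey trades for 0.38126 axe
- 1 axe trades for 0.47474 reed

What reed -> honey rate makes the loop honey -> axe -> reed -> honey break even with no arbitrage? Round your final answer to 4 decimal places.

Known legs of the cycle: 0.38126 × 0.47474 = 0.1809993724
For no arbitrage the full-cycle product must be 1, so the missing rate is 1 / 0.1809993724 ≈ 5.524881.

5.5249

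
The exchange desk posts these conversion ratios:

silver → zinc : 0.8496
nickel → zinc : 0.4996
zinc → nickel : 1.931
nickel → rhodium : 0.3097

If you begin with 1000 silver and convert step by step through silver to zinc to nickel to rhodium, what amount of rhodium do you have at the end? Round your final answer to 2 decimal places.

1000 silver × 0.8496 = 849.6 zinc
849.6 zinc × 1.931 = 1640.5776 nickel
1640.5776 nickel × 0.3097 = 508.08688272 rhodium

508.09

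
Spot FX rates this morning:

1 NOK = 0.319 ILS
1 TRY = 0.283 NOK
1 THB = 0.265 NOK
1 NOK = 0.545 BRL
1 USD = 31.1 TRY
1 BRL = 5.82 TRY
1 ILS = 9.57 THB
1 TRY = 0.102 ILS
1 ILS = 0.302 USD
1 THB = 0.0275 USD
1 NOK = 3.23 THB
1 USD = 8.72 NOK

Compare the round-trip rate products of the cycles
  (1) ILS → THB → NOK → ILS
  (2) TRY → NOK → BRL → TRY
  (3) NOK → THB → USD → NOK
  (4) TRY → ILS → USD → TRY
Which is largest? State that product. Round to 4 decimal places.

(1) 9.57 × 0.265 × 0.319 = 0.80900
(2) 0.283 × 0.545 × 5.82 = 0.89765
(3) 3.23 × 0.0275 × 8.72 = 0.77455
(4) 0.102 × 0.302 × 31.1 = 0.95800
Highest is cycle (4) at 0.9580 (≤1, no arbitrage).

0.9580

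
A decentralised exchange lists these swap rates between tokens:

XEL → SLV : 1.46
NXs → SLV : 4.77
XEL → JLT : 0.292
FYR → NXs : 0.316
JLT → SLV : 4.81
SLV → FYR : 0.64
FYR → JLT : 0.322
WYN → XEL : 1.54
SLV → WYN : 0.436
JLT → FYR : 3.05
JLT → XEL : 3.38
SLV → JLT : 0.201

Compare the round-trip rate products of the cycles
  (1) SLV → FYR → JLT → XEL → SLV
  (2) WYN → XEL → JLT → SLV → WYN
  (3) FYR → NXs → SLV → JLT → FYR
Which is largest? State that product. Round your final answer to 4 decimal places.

(1) 0.64 × 0.322 × 3.38 × 1.46 = 1.01696
(2) 1.54 × 0.292 × 4.81 × 0.436 = 0.94305
(3) 0.316 × 4.77 × 0.201 × 3.05 = 0.92406
Highest is cycle (1) at 1.0170 (>1, arbitrage).

1.0170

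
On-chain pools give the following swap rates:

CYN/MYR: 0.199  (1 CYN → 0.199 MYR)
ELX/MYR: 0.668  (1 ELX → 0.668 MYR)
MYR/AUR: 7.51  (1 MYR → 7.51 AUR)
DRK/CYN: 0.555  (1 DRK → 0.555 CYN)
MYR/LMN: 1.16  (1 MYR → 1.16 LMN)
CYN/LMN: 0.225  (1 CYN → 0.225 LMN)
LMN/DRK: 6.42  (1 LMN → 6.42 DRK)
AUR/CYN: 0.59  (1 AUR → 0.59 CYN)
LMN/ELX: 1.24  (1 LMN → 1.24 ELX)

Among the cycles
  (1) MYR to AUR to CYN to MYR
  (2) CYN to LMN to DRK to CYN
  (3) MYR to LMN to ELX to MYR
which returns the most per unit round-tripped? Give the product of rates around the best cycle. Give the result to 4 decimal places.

0.9609

(1) 7.51 × 0.59 × 0.199 = 0.88175
(2) 0.225 × 6.42 × 0.555 = 0.80170
(3) 1.16 × 1.24 × 0.668 = 0.96085
Highest is cycle (3) at 0.9609 (≤1, no arbitrage).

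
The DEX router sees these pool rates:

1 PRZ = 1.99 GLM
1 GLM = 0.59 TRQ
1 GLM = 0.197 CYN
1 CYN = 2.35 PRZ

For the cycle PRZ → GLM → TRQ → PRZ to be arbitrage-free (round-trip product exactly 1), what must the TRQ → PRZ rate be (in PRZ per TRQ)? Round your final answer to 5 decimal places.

0.85172

Known legs of the cycle: 1.99 × 0.59 = 1.1741
For no arbitrage the full-cycle product must be 1, so the missing rate is 1 / 1.1741 ≈ 0.8517162.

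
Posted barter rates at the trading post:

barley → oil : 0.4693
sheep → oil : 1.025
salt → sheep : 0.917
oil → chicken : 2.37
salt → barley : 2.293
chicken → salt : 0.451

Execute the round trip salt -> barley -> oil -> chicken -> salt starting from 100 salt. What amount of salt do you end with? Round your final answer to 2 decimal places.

100 salt × 2.293 = 229.3 barley
229.3 barley × 0.4693 = 107.61049 oil
107.61049 oil × 2.37 = 255.0368613 chicken
255.0368613 chicken × 0.451 = 115.0216244463 salt

115.02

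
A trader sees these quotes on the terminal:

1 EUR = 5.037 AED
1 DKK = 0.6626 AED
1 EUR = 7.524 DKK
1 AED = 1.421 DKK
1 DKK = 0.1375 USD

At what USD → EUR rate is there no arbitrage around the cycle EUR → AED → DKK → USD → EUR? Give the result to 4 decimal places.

Known legs of the cycle: 5.037 × 1.421 × 0.1375 = 0.9841668375
For no arbitrage the full-cycle product must be 1, so the missing rate is 1 / 0.9841668375 ≈ 1.016088.

1.0161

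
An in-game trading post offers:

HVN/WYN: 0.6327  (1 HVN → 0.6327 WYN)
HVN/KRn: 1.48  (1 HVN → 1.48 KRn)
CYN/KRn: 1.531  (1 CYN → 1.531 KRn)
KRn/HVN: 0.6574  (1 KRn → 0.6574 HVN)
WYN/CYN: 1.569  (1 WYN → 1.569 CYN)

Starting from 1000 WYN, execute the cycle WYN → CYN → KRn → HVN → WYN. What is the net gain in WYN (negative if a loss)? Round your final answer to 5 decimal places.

1000 WYN × 1.569 = 1569 CYN
1569 CYN × 1.531 = 2402.139 KRn
2402.139 KRn × 0.6574 = 1579.1661786 HVN
1579.1661786 HVN × 0.6327 = 999.13844120022 WYN
Net change: 999.13844120022 − 1000 = -0.86155879978 WYN

-0.86156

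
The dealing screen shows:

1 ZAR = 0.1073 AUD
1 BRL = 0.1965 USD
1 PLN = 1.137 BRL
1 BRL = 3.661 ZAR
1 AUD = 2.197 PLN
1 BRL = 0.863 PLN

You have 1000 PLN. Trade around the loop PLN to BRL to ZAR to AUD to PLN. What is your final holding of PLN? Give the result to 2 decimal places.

981.27

1000 PLN × 1.137 = 1137 BRL
1137 BRL × 3.661 = 4162.557 ZAR
4162.557 ZAR × 0.1073 = 446.6423661 AUD
446.6423661 AUD × 2.197 = 981.2732783217 PLN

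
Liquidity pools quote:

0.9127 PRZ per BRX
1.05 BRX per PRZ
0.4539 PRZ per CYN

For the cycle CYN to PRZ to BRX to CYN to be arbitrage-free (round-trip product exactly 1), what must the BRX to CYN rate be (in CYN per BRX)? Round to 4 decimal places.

2.0982

Known legs of the cycle: 0.4539 × 1.05 = 0.476595
For no arbitrage the full-cycle product must be 1, so the missing rate is 1 / 0.476595 ≈ 2.098218.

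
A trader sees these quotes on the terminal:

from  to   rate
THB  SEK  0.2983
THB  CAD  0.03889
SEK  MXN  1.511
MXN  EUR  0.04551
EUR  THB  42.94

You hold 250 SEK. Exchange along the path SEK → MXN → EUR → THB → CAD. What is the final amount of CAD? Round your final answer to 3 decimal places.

28.709

250 SEK × 1.511 = 377.75 MXN
377.75 MXN × 0.04551 = 17.1914025 EUR
17.1914025 EUR × 42.94 = 738.19882335 THB
738.19882335 THB × 0.03889 = 28.7085522400815 CAD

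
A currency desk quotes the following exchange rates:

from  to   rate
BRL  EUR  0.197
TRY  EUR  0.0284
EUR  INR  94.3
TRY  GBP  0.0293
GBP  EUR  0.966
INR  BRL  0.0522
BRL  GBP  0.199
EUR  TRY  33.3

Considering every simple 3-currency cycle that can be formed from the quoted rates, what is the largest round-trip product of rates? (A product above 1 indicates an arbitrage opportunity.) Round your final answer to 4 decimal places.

0.9697

INR→BRL→EUR→INR: 0.0522 × 0.197 × 94.3 = 0.96972
GBP→EUR→TRY→GBP: 0.966 × 33.3 × 0.0293 = 0.94252
Maximum is INR→BRL→EUR→INR at 0.9697; no arbitrage — every cycle loses value.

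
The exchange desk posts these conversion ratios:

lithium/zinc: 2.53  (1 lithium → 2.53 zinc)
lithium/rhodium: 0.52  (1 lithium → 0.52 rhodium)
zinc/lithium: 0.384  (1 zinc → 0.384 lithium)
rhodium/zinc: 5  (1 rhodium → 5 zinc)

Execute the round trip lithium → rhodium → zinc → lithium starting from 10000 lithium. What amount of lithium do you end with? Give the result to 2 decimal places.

9984.00

10000 lithium × 0.52 = 5200 rhodium
5200 rhodium × 5 = 26000 zinc
26000 zinc × 0.384 = 9984 lithium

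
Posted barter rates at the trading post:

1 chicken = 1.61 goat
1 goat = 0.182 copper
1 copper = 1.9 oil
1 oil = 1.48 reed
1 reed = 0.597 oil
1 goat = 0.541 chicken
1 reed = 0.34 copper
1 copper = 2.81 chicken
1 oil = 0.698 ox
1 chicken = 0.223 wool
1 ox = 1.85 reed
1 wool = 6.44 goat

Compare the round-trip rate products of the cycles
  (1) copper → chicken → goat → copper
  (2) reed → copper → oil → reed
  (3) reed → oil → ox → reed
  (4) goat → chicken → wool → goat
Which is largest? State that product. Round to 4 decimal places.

0.9561

(1) 2.81 × 1.61 × 0.182 = 0.82339
(2) 0.34 × 1.9 × 1.48 = 0.95608
(3) 0.597 × 0.698 × 1.85 = 0.77091
(4) 0.541 × 0.223 × 6.44 = 0.77694
Highest is cycle (2) at 0.9561 (≤1, no arbitrage).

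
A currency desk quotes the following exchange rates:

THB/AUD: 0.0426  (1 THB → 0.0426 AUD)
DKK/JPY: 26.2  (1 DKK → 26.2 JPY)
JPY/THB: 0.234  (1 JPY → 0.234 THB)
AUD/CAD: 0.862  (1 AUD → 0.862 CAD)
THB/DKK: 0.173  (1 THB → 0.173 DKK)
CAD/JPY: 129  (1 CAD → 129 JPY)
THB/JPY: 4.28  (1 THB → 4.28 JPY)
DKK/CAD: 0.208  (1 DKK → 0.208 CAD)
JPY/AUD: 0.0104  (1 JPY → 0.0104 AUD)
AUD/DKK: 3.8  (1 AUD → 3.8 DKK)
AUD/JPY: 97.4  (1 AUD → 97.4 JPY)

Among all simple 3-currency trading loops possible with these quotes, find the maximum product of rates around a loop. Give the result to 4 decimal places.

AUD→CAD→JPY→AUD: 0.862 × 129 × 0.0104 = 1.15646
JPY→THB→DKK→JPY: 0.234 × 0.173 × 26.2 = 1.06063
AUD→DKK→JPY→AUD: 3.8 × 26.2 × 0.0104 = 1.03542
AUD→JPY→THB→AUD: 97.4 × 0.234 × 0.0426 = 0.97092
Maximum is AUD→CAD→JPY→AUD at 1.1565; arbitrage exists.

1.1565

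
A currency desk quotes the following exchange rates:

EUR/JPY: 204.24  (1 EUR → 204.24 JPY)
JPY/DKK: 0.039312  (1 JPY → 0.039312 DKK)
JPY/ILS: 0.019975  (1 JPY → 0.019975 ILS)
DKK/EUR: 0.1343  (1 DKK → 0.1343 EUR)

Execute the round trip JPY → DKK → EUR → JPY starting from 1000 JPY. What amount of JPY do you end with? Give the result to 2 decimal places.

1078.31

1000 JPY × 0.039312 = 39.312 DKK
39.312 DKK × 0.1343 = 5.2796016 EUR
5.2796016 EUR × 204.24 = 1078.305830784 JPY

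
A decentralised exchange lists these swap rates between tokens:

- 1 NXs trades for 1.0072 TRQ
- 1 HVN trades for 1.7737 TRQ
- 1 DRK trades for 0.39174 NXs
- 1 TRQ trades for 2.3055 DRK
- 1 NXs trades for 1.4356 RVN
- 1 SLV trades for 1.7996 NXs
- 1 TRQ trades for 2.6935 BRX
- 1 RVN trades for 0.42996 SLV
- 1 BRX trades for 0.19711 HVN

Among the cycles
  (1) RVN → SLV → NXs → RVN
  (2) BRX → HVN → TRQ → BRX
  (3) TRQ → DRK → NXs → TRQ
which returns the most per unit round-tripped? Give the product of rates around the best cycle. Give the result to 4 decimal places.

(1) 0.42996 × 1.7996 × 1.4356 = 1.11080
(2) 0.19711 × 1.7737 × 2.6935 = 0.94169
(3) 2.3055 × 0.39174 × 1.0072 = 0.90966
Highest is cycle (1) at 1.1108 (>1, arbitrage).

1.1108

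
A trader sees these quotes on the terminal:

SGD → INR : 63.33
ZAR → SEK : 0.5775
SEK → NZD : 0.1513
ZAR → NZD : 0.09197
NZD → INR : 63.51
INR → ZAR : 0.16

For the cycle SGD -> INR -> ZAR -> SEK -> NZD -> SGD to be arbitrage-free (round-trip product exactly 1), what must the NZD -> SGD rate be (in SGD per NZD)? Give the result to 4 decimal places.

1.1295

Known legs of the cycle: 63.33 × 0.16 × 0.5775 × 0.1513 = 0.8853609996
For no arbitrage the full-cycle product must be 1, so the missing rate is 1 / 0.8853609996 ≈ 1.129483.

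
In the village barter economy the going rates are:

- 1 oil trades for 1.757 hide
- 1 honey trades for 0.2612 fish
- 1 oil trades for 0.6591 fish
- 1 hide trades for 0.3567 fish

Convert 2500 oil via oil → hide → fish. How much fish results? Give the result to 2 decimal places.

1566.80

2500 oil × 1.757 = 4392.5 hide
4392.5 hide × 0.3567 = 1566.80475 fish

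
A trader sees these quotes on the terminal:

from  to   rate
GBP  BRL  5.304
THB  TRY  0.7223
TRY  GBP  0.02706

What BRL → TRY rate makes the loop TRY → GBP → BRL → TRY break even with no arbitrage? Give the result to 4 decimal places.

6.9674

Known legs of the cycle: 0.02706 × 5.304 = 0.14352624
For no arbitrage the full-cycle product must be 1, so the missing rate is 1 / 0.14352624 ≈ 6.967367.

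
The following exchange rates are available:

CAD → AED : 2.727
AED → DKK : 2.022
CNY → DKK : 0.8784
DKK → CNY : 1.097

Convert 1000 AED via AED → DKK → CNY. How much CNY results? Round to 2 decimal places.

1000 AED × 2.022 = 2022 DKK
2022 DKK × 1.097 = 2218.134 CNY

2218.13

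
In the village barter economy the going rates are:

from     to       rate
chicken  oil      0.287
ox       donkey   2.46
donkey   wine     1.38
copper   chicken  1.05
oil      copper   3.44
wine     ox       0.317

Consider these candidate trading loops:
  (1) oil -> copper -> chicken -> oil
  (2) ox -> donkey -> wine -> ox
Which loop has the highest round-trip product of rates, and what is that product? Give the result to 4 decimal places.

(1) 3.44 × 1.05 × 0.287 = 1.03664
(2) 2.46 × 1.38 × 0.317 = 1.07615
Highest is cycle (2) at 1.0762 (>1, arbitrage).

1.0762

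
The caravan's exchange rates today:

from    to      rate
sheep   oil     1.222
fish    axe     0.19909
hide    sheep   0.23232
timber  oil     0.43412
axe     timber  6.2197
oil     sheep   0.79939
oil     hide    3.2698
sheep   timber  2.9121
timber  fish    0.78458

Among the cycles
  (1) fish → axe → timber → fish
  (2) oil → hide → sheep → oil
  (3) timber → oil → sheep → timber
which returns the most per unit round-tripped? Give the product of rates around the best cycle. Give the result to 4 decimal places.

1.0106

(1) 0.19909 × 6.2197 × 0.78458 = 0.97153
(2) 3.2698 × 0.23232 × 1.222 = 0.92828
(3) 0.43412 × 0.79939 × 2.9121 = 1.01059
Highest is cycle (3) at 1.0106 (>1, arbitrage).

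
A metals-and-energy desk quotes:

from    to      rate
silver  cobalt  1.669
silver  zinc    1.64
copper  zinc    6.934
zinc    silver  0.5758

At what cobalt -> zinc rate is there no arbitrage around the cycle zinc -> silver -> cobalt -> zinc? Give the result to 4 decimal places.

1.0406

Known legs of the cycle: 0.5758 × 1.669 = 0.9610102
For no arbitrage the full-cycle product must be 1, so the missing rate is 1 / 0.9610102 ≈ 1.040572.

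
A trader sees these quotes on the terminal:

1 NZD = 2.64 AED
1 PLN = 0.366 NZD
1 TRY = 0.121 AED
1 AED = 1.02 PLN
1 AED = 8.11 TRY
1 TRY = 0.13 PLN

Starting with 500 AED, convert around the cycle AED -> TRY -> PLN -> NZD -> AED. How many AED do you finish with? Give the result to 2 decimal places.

509.35

500 AED × 8.11 = 4055 TRY
4055 TRY × 0.13 = 527.15 PLN
527.15 PLN × 0.366 = 192.9369 NZD
192.9369 NZD × 2.64 = 509.353416 AED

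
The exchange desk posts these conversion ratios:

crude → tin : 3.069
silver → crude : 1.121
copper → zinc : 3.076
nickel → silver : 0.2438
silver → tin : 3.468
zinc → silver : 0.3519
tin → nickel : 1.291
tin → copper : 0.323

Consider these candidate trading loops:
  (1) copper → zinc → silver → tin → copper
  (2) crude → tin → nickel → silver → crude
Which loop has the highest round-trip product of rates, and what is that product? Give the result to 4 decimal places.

(1) 3.076 × 0.3519 × 3.468 × 0.323 = 1.21252
(2) 3.069 × 1.291 × 0.2438 × 1.121 = 1.08284
Highest is cycle (1) at 1.2125 (>1, arbitrage).

1.2125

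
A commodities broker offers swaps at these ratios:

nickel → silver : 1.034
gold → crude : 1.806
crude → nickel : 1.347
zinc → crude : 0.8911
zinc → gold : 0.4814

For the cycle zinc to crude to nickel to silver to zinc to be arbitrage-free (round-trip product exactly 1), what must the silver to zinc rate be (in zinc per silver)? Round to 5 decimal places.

0.80572

Known legs of the cycle: 0.8911 × 1.347 × 1.034 = 1.2411222978
For no arbitrage the full-cycle product must be 1, so the missing rate is 1 / 1.2411222978 ≈ 0.8057224.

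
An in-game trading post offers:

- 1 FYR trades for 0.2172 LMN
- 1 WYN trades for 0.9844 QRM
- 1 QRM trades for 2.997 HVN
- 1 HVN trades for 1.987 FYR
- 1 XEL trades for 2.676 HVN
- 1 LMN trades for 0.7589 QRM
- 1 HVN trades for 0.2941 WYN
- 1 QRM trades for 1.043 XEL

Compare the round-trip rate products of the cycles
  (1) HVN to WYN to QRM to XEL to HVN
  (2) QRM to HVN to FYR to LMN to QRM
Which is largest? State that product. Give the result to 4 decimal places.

0.9816

(1) 0.2941 × 0.9844 × 1.043 × 2.676 = 0.80805
(2) 2.997 × 1.987 × 0.2172 × 0.7589 = 0.98159
Highest is cycle (2) at 0.9816 (≤1, no arbitrage).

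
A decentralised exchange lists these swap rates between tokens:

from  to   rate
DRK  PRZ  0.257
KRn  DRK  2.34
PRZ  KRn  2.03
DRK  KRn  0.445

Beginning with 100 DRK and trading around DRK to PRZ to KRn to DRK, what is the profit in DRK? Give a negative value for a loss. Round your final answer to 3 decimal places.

100 DRK × 0.257 = 25.7 PRZ
25.7 PRZ × 2.03 = 52.171 KRn
52.171 KRn × 2.34 = 122.08014 DRK
Net change: 122.08014 − 100 = 22.08014 DRK

22.080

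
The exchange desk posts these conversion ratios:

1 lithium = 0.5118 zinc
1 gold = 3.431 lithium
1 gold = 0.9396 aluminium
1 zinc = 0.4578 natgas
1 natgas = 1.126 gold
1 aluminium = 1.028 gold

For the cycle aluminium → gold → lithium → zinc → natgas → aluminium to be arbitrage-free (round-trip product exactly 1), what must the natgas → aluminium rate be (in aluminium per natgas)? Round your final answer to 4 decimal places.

Known legs of the cycle: 1.028 × 3.431 × 0.5118 × 0.4578 = 0.82639922761872
For no arbitrage the full-cycle product must be 1, so the missing rate is 1 / 0.82639922761872 ≈ 1.210069.

1.2101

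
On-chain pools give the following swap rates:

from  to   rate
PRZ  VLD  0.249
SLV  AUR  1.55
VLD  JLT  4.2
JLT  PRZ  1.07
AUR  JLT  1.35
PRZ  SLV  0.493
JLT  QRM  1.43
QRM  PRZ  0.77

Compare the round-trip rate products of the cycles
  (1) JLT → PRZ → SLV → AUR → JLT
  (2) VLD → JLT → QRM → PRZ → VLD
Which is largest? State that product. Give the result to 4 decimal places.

1.1515

(1) 1.07 × 0.493 × 1.55 × 1.35 = 1.10381
(2) 4.2 × 1.43 × 0.77 × 0.249 = 1.15153
Highest is cycle (2) at 1.1515 (>1, arbitrage).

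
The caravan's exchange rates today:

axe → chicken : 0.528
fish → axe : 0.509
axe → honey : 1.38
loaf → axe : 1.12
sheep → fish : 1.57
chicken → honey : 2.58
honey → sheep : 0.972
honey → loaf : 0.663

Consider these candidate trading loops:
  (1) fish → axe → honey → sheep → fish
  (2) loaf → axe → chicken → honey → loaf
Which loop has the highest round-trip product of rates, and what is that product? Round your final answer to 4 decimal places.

1.0719

(1) 0.509 × 1.38 × 0.972 × 1.57 = 1.07192
(2) 1.12 × 0.528 × 2.58 × 0.663 = 1.01154
Highest is cycle (1) at 1.0719 (>1, arbitrage).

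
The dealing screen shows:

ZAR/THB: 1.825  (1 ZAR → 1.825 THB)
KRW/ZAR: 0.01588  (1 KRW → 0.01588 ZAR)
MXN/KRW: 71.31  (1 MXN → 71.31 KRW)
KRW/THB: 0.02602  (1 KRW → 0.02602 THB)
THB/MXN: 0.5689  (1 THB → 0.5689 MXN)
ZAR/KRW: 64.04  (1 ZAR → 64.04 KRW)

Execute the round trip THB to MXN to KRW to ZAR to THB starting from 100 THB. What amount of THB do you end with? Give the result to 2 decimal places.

100 THB × 0.5689 = 56.89 MXN
56.89 MXN × 71.31 = 4056.8259 KRW
4056.8259 KRW × 0.01588 = 64.422395292 ZAR
64.422395292 ZAR × 1.825 = 117.5708714079 THB

117.57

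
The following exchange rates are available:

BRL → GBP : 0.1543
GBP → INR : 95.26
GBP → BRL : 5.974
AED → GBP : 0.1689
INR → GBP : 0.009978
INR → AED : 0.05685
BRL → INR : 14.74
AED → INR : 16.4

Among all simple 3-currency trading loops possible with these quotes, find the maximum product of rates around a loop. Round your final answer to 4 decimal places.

0.9147

INR→AED→GBP→INR: 0.05685 × 0.1689 × 95.26 = 0.91468
INR→GBP→BRL→INR: 0.009978 × 5.974 × 14.74 = 0.87863
Maximum is INR→AED→GBP→INR at 0.9147; no arbitrage — every cycle loses value.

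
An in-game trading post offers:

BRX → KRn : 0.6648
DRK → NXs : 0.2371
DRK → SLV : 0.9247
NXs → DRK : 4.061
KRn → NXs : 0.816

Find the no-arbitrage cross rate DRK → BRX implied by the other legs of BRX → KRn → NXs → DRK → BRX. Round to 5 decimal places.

Known legs of the cycle: 0.6648 × 0.816 × 4.061 = 2.2029982848
For no arbitrage the full-cycle product must be 1, so the missing rate is 1 / 2.2029982848 ≈ 0.4539268.

0.45393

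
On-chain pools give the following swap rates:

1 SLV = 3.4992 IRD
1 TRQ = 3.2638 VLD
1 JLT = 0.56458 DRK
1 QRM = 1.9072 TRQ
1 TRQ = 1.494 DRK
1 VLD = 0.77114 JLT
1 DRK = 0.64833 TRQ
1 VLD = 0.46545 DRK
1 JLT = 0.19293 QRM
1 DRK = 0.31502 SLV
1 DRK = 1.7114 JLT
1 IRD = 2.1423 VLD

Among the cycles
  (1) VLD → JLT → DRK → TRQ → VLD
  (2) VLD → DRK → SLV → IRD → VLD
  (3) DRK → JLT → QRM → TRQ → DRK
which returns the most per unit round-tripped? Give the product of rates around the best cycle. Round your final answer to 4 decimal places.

(1) 0.77114 × 0.56458 × 0.64833 × 3.2638 = 0.92125
(2) 0.46545 × 0.31502 × 3.4992 × 2.1423 = 1.09916
(3) 1.7114 × 0.19293 × 1.9072 × 1.494 = 0.94080
Highest is cycle (2) at 1.0992 (>1, arbitrage).

1.0992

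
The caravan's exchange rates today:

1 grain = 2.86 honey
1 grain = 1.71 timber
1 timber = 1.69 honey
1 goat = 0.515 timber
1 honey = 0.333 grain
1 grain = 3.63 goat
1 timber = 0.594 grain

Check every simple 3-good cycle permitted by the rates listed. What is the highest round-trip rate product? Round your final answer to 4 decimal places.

1.1105

goat→timber→grain→goat: 0.515 × 0.594 × 3.63 = 1.11045
grain→timber→honey→grain: 1.71 × 1.69 × 0.333 = 0.96234
Maximum is goat→timber→grain→goat at 1.1105; arbitrage exists.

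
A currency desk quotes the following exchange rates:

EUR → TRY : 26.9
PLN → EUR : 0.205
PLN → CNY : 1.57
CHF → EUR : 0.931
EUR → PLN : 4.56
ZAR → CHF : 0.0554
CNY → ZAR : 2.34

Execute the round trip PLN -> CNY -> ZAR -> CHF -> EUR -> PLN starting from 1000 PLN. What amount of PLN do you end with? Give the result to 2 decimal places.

864.05

1000 PLN × 1.57 = 1570 CNY
1570 CNY × 2.34 = 3673.8 ZAR
3673.8 ZAR × 0.0554 = 203.52852 CHF
203.52852 CHF × 0.931 = 189.48505212 EUR
189.48505212 EUR × 4.56 = 864.0518376672 PLN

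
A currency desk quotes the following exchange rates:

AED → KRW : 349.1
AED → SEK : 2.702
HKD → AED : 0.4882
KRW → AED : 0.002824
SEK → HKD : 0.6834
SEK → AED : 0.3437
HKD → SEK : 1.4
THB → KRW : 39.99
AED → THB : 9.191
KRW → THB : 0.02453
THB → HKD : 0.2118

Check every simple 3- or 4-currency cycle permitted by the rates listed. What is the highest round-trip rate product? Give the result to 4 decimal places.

THB→KRW→AED→THB: 39.99 × 0.002824 × 9.191 = 1.03796
THB→HKD→AED→THB: 0.2118 × 0.4882 × 9.191 = 0.95036
THB→HKD→SEK→AED→THB: 0.2118 × 1.4 × 0.3437 × 9.191 = 0.93669
SEK→HKD→AED→SEK: 0.6834 × 0.4882 × 2.702 = 0.90148
THB→HKD→AED→KRW→THB: 0.2118 × 0.4882 × 349.1 × 0.02453 = 0.88546
Maximum is THB→KRW→AED→THB at 1.0380; arbitrage exists.

1.0380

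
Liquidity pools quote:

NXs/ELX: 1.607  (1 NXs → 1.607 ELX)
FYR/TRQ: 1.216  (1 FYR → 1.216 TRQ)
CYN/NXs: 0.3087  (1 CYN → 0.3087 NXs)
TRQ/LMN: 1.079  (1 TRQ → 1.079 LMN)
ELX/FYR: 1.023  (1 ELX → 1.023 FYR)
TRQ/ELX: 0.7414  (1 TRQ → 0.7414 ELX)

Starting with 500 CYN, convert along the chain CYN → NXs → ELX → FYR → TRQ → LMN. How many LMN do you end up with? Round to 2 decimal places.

500 CYN × 0.3087 = 154.35 NXs
154.35 NXs × 1.607 = 248.04045 ELX
248.04045 ELX × 1.023 = 253.74538035 FYR
253.74538035 FYR × 1.216 = 308.5543825056 TRQ
308.5543825056 TRQ × 1.079 = 332.9301787235424 LMN

332.93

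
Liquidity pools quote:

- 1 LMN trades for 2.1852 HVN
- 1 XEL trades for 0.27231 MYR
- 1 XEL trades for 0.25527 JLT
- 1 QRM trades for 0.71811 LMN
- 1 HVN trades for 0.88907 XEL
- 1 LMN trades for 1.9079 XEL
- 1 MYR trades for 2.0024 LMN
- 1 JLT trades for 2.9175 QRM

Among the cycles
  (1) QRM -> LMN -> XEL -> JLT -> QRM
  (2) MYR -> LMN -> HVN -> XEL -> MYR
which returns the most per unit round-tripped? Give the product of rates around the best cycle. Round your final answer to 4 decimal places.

1.0594

(1) 0.71811 × 1.9079 × 0.25527 × 2.9175 = 1.02037
(2) 2.0024 × 2.1852 × 0.88907 × 0.27231 = 1.05936
Highest is cycle (2) at 1.0594 (>1, arbitrage).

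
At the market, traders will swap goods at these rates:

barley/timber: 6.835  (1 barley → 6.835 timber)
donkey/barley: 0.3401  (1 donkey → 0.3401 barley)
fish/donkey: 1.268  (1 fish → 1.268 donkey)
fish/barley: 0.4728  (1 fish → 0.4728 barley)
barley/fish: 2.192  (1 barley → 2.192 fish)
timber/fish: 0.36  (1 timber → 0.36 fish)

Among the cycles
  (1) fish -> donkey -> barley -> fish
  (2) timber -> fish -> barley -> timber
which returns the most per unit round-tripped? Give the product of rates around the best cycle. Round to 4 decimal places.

(1) 1.268 × 0.3401 × 2.192 = 0.94529
(2) 0.36 × 0.4728 × 6.835 = 1.16337
Highest is cycle (2) at 1.1634 (>1, arbitrage).

1.1634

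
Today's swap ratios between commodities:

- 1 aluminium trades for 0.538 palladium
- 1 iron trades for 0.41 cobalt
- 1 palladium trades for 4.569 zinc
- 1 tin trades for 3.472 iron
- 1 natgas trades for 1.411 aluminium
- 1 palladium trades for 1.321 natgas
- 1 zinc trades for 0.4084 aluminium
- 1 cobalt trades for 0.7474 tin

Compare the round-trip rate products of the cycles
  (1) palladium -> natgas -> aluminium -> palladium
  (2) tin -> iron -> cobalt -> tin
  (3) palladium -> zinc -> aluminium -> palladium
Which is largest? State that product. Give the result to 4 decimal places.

1.0639

(1) 1.321 × 1.411 × 0.538 = 1.00279
(2) 3.472 × 0.41 × 0.7474 = 1.06394
(3) 4.569 × 0.4084 × 0.538 = 1.00390
Highest is cycle (2) at 1.0639 (>1, arbitrage).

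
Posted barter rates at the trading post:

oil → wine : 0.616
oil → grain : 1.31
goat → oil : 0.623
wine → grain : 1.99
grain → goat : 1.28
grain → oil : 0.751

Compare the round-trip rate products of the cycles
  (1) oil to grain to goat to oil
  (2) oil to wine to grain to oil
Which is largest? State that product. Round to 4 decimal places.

(1) 1.31 × 1.28 × 0.623 = 1.04465
(2) 0.616 × 1.99 × 0.751 = 0.92061
Highest is cycle (1) at 1.0446 (>1, arbitrage).

1.0446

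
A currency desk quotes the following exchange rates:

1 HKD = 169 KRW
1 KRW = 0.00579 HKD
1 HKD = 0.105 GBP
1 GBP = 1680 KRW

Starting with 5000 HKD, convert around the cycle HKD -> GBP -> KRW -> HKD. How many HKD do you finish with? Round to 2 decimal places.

5000 HKD × 0.105 = 525 GBP
525 GBP × 1680 = 882000 KRW
882000 KRW × 0.00579 = 5106.78 HKD

5106.78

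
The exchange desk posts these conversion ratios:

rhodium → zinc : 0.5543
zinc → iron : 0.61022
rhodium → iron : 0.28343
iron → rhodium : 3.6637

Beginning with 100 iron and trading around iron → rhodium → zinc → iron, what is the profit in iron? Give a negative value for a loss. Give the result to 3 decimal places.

100 iron × 3.6637 = 366.37 rhodium
366.37 rhodium × 0.5543 = 203.078891 zinc
203.078891 zinc × 0.61022 = 123.92280086602 iron
Net change: 123.92280086602 − 100 = 23.92280086602 iron

23.923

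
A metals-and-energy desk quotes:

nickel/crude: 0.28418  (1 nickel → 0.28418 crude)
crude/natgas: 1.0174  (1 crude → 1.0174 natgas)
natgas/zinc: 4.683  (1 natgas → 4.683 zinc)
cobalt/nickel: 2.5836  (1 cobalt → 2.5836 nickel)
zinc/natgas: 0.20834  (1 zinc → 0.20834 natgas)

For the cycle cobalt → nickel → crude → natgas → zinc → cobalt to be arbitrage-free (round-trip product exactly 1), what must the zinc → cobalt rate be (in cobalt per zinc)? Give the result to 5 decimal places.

Known legs of the cycle: 2.5836 × 0.28418 × 1.0174 × 4.683 = 3.4981197855183216
For no arbitrage the full-cycle product must be 1, so the missing rate is 1 / 3.4981197855183216 ≈ 0.2858679.

0.28587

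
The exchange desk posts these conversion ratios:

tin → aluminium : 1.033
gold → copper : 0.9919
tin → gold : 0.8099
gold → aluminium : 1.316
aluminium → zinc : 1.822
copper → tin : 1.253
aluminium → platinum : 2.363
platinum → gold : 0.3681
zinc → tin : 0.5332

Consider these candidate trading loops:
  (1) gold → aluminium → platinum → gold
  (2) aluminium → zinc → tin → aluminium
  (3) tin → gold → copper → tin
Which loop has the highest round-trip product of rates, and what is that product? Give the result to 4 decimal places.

(1) 1.316 × 2.363 × 0.3681 = 1.14468
(2) 1.822 × 0.5332 × 1.033 = 1.00355
(3) 0.8099 × 0.9919 × 1.253 = 1.00658
Highest is cycle (1) at 1.1447 (>1, arbitrage).

1.1447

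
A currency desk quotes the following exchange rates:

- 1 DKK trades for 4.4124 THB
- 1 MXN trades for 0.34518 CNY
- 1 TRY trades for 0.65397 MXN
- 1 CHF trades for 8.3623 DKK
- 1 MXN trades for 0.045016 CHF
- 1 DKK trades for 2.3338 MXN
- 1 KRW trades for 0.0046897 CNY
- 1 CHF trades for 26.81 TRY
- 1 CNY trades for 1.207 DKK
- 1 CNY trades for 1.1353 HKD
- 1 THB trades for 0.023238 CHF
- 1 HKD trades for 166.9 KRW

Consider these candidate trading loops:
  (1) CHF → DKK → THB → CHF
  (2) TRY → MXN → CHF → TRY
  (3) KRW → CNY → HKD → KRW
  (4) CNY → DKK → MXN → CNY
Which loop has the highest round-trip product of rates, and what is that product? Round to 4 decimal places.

(1) 8.3623 × 4.4124 × 0.023238 = 0.85743
(2) 0.65397 × 0.045016 × 26.81 = 0.78926
(3) 0.0046897 × 1.1353 × 166.9 = 0.88861
(4) 1.207 × 2.3338 × 0.34518 = 0.97234
Highest is cycle (4) at 0.9723 (≤1, no arbitrage).

0.9723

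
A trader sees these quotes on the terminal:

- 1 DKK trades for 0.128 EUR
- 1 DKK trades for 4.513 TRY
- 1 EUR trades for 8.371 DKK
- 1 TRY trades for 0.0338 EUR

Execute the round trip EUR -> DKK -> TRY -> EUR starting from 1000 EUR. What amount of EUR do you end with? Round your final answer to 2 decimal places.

1276.91

1000 EUR × 8.371 = 8371 DKK
8371 DKK × 4.513 = 37778.323 TRY
37778.323 TRY × 0.0338 = 1276.9073174 EUR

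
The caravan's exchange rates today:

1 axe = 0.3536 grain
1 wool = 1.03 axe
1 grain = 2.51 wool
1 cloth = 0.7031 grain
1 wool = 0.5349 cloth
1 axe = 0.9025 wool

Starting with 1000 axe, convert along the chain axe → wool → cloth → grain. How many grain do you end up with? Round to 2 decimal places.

339.42

1000 axe × 0.9025 = 902.5 wool
902.5 wool × 0.5349 = 482.74725 cloth
482.74725 cloth × 0.7031 = 339.419591475 grain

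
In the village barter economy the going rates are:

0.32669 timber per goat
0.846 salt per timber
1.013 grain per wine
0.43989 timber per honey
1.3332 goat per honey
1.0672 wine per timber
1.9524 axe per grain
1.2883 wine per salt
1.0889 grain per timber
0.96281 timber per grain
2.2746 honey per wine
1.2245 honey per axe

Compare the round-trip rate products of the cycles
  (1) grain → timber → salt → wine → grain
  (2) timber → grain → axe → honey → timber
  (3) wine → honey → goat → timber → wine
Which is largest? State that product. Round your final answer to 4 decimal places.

(1) 0.96281 × 0.846 × 1.2883 × 1.013 = 1.06301
(2) 1.0889 × 1.9524 × 1.2245 × 0.43989 = 1.14514
(3) 2.2746 × 1.3332 × 0.32669 × 1.0672 = 1.05726
Highest is cycle (2) at 1.1451 (>1, arbitrage).

1.1451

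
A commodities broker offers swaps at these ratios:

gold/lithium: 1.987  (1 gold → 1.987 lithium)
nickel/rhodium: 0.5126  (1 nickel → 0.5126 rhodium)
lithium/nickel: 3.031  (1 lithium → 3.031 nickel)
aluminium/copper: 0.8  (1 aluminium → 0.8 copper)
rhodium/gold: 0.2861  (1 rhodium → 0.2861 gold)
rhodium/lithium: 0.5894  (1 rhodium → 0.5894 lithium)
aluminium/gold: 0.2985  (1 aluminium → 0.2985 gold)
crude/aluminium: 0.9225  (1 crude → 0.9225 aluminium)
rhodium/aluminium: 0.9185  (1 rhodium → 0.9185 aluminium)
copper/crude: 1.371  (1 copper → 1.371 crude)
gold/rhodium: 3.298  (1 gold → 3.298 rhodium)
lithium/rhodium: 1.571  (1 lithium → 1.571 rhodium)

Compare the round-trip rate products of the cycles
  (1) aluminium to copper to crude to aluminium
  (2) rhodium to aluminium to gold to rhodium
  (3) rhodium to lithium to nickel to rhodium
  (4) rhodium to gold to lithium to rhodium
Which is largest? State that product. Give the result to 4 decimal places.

(1) 0.8 × 1.371 × 0.9225 = 1.01180
(2) 0.9185 × 0.2985 × 3.298 = 0.90422
(3) 0.5894 × 3.031 × 0.5126 = 0.91575
(4) 0.2861 × 1.987 × 1.571 = 0.89308
Highest is cycle (1) at 1.0118 (>1, arbitrage).

1.0118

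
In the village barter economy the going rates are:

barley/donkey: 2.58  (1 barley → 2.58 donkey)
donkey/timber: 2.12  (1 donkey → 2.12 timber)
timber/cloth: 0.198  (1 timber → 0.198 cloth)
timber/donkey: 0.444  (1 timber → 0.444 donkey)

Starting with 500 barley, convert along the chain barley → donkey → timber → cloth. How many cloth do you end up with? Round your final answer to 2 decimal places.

541.49

500 barley × 2.58 = 1290 donkey
1290 donkey × 2.12 = 2734.8 timber
2734.8 timber × 0.198 = 541.4904 cloth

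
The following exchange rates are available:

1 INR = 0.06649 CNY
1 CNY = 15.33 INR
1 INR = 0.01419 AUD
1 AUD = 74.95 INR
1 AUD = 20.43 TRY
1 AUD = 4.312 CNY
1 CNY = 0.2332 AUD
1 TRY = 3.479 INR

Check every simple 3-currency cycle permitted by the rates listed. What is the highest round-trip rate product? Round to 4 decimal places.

1.1621

INR→CNY→AUD→INR: 0.06649 × 0.2332 × 74.95 = 1.16213
TRY→INR→AUD→TRY: 3.479 × 0.01419 × 20.43 = 1.00857
INR→AUD→CNY→INR: 0.01419 × 4.312 × 15.33 = 0.93800
Maximum is INR→CNY→AUD→INR at 1.1621; arbitrage exists.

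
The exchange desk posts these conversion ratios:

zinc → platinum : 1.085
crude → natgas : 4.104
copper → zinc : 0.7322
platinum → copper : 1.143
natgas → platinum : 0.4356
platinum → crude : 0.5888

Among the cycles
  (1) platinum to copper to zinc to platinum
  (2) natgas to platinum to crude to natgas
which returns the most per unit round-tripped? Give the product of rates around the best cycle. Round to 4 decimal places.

1.0526

(1) 1.143 × 0.7322 × 1.085 = 0.90804
(2) 0.4356 × 0.5888 × 4.104 = 1.05260
Highest is cycle (2) at 1.0526 (>1, arbitrage).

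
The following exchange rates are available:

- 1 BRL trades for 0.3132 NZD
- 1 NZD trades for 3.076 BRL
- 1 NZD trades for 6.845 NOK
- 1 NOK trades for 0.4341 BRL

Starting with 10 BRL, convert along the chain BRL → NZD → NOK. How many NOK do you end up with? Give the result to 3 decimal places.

21.439

10 BRL × 0.3132 = 3.132 NZD
3.132 NZD × 6.845 = 21.43854 NOK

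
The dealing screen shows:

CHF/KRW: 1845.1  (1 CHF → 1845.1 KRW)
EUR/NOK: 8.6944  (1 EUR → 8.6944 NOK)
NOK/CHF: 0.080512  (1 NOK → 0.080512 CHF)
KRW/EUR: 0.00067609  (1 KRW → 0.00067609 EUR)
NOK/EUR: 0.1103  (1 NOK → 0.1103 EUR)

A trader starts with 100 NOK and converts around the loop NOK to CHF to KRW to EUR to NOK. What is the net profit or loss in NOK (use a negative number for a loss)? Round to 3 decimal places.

-12.678

100 NOK × 0.080512 = 8.0512 CHF
8.0512 CHF × 1845.1 = 14855.26912 KRW
14855.26912 KRW × 0.00067609 = 10.0434988993408 EUR
10.0434988993408 EUR × 8.6944 = 87.32219683042865152 NOK
Net change: 87.32219683042865152 − 100 = -12.67780316957134848 NOK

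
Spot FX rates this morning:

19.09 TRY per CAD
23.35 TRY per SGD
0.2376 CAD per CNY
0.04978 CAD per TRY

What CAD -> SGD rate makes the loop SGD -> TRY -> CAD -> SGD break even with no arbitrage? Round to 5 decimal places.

0.86032

Known legs of the cycle: 23.35 × 0.04978 = 1.162363
For no arbitrage the full-cycle product must be 1, so the missing rate is 1 / 1.162363 ≈ 0.8603164.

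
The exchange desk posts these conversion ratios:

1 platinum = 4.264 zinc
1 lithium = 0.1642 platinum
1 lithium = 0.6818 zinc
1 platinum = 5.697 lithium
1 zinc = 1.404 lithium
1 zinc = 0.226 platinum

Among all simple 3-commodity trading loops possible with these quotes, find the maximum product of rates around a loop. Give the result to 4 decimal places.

0.9830

platinum→zinc→lithium→platinum: 4.264 × 1.404 × 0.1642 = 0.98301
platinum→lithium→zinc→platinum: 5.697 × 0.6818 × 0.226 = 0.87783
Maximum is platinum→zinc→lithium→platinum at 0.9830; no arbitrage — every cycle loses value.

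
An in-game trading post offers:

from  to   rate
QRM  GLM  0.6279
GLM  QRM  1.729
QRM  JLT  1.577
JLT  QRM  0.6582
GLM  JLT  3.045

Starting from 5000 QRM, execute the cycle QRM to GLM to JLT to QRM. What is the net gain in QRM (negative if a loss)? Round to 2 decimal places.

5000 QRM × 0.6279 = 3139.5 GLM
3139.5 GLM × 3.045 = 9559.7775 JLT
9559.7775 JLT × 0.6582 = 6292.2455505 QRM
Net change: 6292.2455505 − 5000 = 1292.2455505 QRM

1292.25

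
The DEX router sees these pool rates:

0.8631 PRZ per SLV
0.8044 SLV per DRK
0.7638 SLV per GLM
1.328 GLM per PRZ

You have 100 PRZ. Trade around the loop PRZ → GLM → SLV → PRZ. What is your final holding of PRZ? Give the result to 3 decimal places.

87.547

100 PRZ × 1.328 = 132.8 GLM
132.8 GLM × 0.7638 = 101.43264 SLV
101.43264 SLV × 0.8631 = 87.546511584 PRZ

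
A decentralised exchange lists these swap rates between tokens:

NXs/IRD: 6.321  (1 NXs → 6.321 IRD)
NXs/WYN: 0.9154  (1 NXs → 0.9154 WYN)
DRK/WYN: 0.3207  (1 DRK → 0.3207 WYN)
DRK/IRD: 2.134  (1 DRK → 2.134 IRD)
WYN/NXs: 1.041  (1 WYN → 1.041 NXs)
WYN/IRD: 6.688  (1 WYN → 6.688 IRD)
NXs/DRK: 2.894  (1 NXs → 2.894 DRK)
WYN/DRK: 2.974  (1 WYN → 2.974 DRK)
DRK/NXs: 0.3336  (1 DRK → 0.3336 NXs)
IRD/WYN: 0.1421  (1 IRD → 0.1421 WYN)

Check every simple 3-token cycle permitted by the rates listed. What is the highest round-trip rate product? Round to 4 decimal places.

0.9662

DRK→WYN→NXs→DRK: 0.3207 × 1.041 × 2.894 = 0.96616
NXs→IRD→WYN→NXs: 6.321 × 0.1421 × 1.041 = 0.93504
DRK→NXs→WYN→DRK: 0.3336 × 0.9154 × 2.974 = 0.90819
DRK→IRD→WYN→DRK: 2.134 × 0.1421 × 2.974 = 0.90184
Maximum is DRK→WYN→NXs→DRK at 0.9662; no arbitrage — every cycle loses value.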